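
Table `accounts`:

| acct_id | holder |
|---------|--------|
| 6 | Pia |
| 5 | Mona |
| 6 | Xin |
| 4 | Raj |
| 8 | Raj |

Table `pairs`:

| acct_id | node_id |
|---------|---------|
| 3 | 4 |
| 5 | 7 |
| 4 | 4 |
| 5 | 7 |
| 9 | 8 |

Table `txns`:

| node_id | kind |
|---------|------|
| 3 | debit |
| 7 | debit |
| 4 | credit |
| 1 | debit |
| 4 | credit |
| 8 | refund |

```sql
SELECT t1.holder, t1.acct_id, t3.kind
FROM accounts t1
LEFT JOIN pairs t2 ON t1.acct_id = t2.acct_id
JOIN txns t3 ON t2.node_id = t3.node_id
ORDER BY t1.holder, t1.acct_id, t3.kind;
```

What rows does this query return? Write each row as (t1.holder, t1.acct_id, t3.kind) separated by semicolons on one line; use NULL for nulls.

Step 1 — t1 LEFT JOIN t2 on acct_id → 6 row(s).
Then INNER JOIN `txns t3` on node_id: keep only rows whose t2.node_id appears in t3.

(Mona, 5, debit); (Mona, 5, debit); (Raj, 4, credit); (Raj, 4, credit)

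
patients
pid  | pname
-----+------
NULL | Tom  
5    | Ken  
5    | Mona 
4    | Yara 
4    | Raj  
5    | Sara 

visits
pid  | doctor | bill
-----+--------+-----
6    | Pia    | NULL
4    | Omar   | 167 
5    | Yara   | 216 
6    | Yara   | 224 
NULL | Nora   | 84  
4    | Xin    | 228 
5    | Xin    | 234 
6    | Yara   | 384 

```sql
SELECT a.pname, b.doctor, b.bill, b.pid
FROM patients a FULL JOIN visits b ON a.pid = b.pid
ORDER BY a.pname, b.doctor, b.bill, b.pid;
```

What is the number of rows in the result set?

FULL OUTER JOIN keeps every row from both sides; unmatched rows get NULL for the other side's columns.
Matching on a.pid = b.pid. A NULL in a compared column never satisfies the condition.
Matched pairs: 10; unmatched a rows kept: 1; unmatched b rows kept: 4.
Total: 10 matched + 5 padded = 15 rows.

15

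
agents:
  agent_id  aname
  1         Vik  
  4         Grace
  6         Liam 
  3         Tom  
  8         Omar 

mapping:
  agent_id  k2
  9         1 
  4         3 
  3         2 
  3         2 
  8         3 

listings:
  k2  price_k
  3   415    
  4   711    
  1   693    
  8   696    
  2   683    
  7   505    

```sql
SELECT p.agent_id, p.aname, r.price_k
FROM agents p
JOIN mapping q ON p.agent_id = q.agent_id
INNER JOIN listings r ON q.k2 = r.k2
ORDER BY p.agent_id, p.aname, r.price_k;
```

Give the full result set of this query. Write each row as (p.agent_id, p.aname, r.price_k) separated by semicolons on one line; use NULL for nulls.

(3, Tom, 683); (3, Tom, 683); (4, Grace, 415); (8, Omar, 415)

Joins associate left-to-right: agents INNER JOIN mapping on agent_id gives 4 intermediate row(s).
Then INNER JOIN `listings r` on k2: keep only rows whose q.k2 appears in r.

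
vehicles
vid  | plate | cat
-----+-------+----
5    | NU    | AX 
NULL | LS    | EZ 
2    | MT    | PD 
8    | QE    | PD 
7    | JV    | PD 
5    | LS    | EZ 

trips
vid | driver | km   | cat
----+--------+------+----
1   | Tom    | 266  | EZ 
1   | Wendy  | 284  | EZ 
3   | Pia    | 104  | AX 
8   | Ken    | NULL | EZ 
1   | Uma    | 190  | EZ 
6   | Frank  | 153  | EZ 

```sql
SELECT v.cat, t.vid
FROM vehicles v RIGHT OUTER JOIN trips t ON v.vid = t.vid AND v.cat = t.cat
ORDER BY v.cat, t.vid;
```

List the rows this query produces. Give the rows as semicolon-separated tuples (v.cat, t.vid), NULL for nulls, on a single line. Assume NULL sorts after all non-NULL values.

RIGHT JOIN keeps every row from `trips`; unmatched rows get NULL for `vehicles`'s columns.
Matching on v.vid = t.vid AND v.cat = t.cat. A NULL in a compared column never satisfies the condition.
- v (vid=5, cat=AX) has no partner in t.
- v (vid=NULL, cat=EZ) has no partner in t.
- v (vid=2, cat=PD) has no partner in t.
- v (vid=8, cat=PD) has no partner in t.
- v (vid=7, cat=PD) has no partner in t.
- v (vid=5, cat=EZ) has no partner in t.
- 6 t row(s) had no v match → kept, v columns NULL.
After projecting and ordering:
v.cat | t.vid
NULL | 1
NULL | 1
NULL | 1
NULL | 3
NULL | 6
NULL | 8

(NULL, 1); (NULL, 1); (NULL, 1); (NULL, 3); (NULL, 6); (NULL, 8)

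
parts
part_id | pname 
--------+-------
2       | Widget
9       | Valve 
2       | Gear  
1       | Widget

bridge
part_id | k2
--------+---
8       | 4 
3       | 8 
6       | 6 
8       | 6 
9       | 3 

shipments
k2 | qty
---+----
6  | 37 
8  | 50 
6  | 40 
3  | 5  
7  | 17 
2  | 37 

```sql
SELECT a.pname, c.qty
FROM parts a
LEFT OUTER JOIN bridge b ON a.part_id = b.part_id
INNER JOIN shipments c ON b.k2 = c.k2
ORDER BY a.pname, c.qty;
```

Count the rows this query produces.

Evaluate left to right. First `parts a LEFT JOIN bridge b` on part_id: 4 row(s).
Then INNER JOIN `shipments c` on k2: keep only rows whose b.k2 appears in c.
Result: 1 row(s).

1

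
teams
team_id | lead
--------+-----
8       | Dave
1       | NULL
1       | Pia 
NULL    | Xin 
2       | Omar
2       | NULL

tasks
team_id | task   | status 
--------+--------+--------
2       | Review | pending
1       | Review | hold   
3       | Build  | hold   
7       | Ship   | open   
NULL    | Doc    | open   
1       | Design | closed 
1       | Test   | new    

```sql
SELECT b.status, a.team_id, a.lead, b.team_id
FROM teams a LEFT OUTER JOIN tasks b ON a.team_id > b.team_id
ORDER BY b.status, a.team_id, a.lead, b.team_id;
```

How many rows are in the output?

15

LEFT JOIN keeps every row from `teams`; unmatched rows get NULL for `tasks`'s columns.
Matching on a.team_id > b.team_id. A NULL in a compared column never satisfies the condition.
- a row (team_id=8): matches 6 b row(s) → 6 output row(s).
- a row (team_id=1): no match → kept, b columns NULL.
- a row (team_id=1): no match → kept, b columns NULL.
- a row (team_id=NULL): no match → kept, b columns NULL.
- a row (team_id=2): matches 3 b row(s) → 3 output row(s).
- a row (team_id=2): matches 3 b row(s) → 3 output row(s).
Total: 12 matched + 3 padded = 15 rows.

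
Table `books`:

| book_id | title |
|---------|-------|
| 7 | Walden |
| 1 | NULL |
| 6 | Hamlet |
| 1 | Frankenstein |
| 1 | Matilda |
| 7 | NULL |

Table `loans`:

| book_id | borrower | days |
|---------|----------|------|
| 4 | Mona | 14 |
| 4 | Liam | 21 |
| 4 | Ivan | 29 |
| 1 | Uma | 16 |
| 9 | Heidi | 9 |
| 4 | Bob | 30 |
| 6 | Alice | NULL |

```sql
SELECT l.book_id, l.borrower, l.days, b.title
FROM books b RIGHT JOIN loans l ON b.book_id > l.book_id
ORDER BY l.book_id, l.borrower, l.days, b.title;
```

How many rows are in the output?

18

RIGHT JOIN keeps every row from `loans`; unmatched rows get NULL for `books`'s columns.
Matching on b.book_id > l.book_id.
Matched pairs: 17; unmatched l rows kept: 1.
Total: 17 matched + 1 padded = 18 rows.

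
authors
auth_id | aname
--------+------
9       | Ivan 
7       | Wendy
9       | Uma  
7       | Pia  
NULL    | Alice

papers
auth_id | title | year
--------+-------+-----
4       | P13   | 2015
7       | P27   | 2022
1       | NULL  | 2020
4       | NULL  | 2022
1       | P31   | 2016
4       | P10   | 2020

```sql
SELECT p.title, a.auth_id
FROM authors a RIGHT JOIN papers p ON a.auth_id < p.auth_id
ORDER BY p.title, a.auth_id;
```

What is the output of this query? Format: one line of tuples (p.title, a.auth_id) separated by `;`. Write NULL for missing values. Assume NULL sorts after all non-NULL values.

RIGHT JOIN keeps every row from `papers`; unmatched rows get NULL for `authors`'s columns.
Matching on a.auth_id < p.auth_id. A NULL in a compared column never satisfies the condition.
- a (auth_id=9) has no partner in p.
- a (auth_id=7) has no partner in p.
- a (auth_id=9) has no partner in p.
- a (auth_id=7) has no partner in p.
- a (auth_id=NULL) has no partner in p.
- plus 6 unmatched p row(s), each kept with NULL a columns.
After projecting and ordering:
p.title | a.auth_id
P10 | NULL
P13 | NULL
P27 | NULL
P31 | NULL
NULL | NULL
NULL | NULL

(P10, NULL); (P13, NULL); (P27, NULL); (P31, NULL); (NULL, NULL); (NULL, NULL)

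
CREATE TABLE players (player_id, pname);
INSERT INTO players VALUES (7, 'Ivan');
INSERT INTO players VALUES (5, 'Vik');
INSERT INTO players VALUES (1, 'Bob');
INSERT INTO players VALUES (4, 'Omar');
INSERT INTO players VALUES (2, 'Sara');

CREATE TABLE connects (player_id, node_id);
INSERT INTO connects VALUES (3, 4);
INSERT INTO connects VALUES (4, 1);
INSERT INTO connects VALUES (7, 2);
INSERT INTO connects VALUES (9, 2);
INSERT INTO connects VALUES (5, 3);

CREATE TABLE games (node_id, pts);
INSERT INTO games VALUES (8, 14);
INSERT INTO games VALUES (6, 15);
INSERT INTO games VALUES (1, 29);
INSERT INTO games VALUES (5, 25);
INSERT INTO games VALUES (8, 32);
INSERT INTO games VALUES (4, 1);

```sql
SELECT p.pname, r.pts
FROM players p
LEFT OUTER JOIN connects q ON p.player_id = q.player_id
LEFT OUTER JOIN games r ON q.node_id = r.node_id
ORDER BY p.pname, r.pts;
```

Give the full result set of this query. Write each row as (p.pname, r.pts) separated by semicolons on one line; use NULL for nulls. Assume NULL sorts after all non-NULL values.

(Bob, NULL); (Ivan, NULL); (Omar, 29); (Sara, NULL); (Vik, NULL)

Step 1 — p LEFT JOIN q on player_id → 5 row(s).
Then LEFT JOIN `games r` on node_id: each of those 5 rows is kept; rows whose q.node_id has no match in r get NULL for r's columns.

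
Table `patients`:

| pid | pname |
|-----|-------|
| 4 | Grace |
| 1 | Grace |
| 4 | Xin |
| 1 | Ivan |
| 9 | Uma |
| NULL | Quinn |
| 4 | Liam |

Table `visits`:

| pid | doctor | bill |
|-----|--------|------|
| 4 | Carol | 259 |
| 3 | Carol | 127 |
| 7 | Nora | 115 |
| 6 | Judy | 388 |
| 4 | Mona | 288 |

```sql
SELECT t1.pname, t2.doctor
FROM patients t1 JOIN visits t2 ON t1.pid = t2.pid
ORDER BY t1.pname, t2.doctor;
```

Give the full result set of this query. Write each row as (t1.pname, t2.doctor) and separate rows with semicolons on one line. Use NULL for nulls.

(Grace, Carol); (Grace, Mona); (Liam, Carol); (Liam, Mona); (Xin, Carol); (Xin, Mona)

INNER JOIN keeps only pairs where the ON condition holds.
Matching on t1.pid = t2.pid. A NULL in a compared column never satisfies the condition.
- pid=4: 2 matching t2 row(s), so 2 row(s) emitted.
- pid=1: no matching t2 row, dropped.
- pid=4: 2 matching t2 row(s), so 2 row(s) emitted.
- pid=1: no matching t2 row, dropped.
- pid=9: no matching t2 row, dropped.
- pid=NULL: no matching t2 row, dropped.
- pid=4: 2 matching t2 row(s), so 2 row(s) emitted.
After projecting and ordering:
t1.pname | t2.doctor
Grace | Carol
Grace | Mona
Liam | Carol
Liam | Mona
Xin | Carol
Xin | Mona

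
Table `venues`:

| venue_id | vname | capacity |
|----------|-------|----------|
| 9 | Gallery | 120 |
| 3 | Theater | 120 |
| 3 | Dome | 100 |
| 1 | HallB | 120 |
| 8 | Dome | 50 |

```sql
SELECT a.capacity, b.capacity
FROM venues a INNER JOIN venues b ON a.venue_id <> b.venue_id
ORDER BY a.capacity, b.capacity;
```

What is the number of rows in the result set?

18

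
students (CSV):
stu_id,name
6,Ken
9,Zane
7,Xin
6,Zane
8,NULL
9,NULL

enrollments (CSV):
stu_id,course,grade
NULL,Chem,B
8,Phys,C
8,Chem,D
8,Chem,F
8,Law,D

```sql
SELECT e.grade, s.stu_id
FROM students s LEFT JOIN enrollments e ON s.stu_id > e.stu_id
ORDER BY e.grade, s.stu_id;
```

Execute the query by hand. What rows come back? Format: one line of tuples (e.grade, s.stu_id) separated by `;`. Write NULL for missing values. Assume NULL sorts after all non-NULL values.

LEFT JOIN keeps every row from `students`; unmatched rows get NULL for `enrollments`'s columns.
Matching on s.stu_id > e.stu_id. A NULL in a compared column never satisfies the condition.
- s (stu_id=6) has no partner → padded with NULL.
- s (stu_id=9) pairs with 4 row(s) of e.
- s (stu_id=7) has no partner → padded with NULL.
- s (stu_id=6) has no partner → padded with NULL.
- s (stu_id=8) has no partner → padded with NULL.
- s (stu_id=9) pairs with 4 row(s) of e.

(C, 9); (C, 9); (D, 9); (D, 9); (D, 9); (D, 9); (F, 9); (F, 9); (NULL, 6); (NULL, 6); (NULL, 7); (NULL, 8)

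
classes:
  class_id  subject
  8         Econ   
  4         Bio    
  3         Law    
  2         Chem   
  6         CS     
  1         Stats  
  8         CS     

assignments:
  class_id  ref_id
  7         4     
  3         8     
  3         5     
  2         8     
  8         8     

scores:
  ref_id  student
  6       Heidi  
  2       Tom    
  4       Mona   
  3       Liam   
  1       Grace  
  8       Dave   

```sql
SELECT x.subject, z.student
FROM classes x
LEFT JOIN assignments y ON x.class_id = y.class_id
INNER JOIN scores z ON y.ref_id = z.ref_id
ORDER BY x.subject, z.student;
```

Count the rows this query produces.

4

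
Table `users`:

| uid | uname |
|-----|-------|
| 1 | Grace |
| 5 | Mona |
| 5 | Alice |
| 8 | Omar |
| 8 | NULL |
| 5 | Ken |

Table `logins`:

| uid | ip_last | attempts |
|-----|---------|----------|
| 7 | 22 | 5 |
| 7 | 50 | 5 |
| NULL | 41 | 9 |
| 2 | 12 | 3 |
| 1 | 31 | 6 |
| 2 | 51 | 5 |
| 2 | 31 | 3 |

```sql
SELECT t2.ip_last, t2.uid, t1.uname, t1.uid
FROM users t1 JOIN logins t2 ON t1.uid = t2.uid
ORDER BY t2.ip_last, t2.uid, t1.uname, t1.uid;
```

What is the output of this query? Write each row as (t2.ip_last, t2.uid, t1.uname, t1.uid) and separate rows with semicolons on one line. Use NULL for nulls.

(31, 1, Grace, 1)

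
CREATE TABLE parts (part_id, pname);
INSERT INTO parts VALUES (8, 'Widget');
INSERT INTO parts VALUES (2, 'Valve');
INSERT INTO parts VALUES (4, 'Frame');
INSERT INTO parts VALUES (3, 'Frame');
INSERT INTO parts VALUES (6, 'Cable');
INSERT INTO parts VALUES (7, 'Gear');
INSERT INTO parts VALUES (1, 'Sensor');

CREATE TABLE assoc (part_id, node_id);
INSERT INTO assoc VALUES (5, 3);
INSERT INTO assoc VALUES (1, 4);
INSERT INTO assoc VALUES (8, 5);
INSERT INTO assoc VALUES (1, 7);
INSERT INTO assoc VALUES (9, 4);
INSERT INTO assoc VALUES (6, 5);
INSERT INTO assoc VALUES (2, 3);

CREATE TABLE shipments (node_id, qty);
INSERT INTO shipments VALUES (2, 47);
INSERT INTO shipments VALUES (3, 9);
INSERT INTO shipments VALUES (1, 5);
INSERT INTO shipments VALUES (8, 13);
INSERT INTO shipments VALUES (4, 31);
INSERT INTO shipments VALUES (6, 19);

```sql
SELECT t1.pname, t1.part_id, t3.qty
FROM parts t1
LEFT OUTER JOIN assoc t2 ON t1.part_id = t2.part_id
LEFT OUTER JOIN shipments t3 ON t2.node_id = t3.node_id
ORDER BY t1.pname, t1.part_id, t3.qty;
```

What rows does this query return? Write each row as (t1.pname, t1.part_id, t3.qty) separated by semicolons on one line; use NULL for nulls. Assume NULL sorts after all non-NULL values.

Joins associate left-to-right: parts LEFT JOIN assoc on part_id gives 8 intermediate row(s).
Then LEFT JOIN `shipments t3` on node_id: each of those 8 rows is kept; rows whose t2.node_id has no match in t3 get NULL for t3's columns.

(Cable, 6, NULL); (Frame, 3, NULL); (Frame, 4, NULL); (Gear, 7, NULL); (Sensor, 1, 31); (Sensor, 1, NULL); (Valve, 2, 9); (Widget, 8, NULL)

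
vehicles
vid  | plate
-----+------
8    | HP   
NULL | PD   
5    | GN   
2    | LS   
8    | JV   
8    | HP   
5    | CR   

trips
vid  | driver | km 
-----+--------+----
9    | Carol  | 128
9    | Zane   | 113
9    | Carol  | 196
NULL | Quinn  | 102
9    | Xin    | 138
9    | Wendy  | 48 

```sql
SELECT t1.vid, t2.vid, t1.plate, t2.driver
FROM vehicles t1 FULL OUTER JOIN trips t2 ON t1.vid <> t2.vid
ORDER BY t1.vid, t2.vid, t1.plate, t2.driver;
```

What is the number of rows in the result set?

32

FULL OUTER JOIN keeps every row from both sides; unmatched rows get NULL for the other side's columns.
Matching on t1.vid <> t2.vid. A NULL in a compared column never satisfies the condition.
- t1[0] vid=8 → 5 match(es) in t2 → 5 row(s).
- t1[1] vid=NULL → no match; kept with NULLs on the t2 side.
- t1[2] vid=5 → 5 match(es) in t2 → 5 row(s).
- t1[3] vid=2 → 5 match(es) in t2 → 5 row(s).
- t1[4] vid=8 → 5 match(es) in t2 → 5 row(s).
- t1[5] vid=8 → 5 match(es) in t2 → 5 row(s).
- t1[6] vid=5 → 5 match(es) in t2 → 5 row(s).
- 1 row(s) from t2 found no t1 partner → padded with NULL.
Total: 30 matched + 2 padded = 32 rows.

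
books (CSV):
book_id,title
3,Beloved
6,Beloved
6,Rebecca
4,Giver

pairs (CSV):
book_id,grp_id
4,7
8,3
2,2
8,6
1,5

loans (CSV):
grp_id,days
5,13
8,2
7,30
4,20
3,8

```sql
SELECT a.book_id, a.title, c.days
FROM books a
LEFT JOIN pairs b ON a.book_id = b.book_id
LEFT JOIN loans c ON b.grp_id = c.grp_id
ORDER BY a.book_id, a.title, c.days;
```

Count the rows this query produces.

4

Evaluate left to right. First `books a LEFT JOIN pairs b` on book_id: 4 row(s).
Then LEFT JOIN `loans c` on grp_id: each of those 4 rows is kept; rows whose b.grp_id has no match in c get NULL for c's columns.
Result: 4 row(s).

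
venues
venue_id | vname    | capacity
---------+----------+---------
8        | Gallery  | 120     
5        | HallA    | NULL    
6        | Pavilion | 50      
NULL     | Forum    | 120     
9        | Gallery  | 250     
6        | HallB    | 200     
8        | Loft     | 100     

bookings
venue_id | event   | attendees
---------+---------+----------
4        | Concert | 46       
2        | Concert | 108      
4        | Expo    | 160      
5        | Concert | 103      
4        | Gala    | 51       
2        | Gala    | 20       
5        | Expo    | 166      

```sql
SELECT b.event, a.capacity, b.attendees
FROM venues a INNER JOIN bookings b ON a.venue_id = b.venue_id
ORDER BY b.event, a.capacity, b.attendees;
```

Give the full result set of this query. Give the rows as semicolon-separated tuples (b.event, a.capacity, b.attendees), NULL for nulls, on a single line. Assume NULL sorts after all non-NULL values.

INNER JOIN keeps only pairs where the ON condition holds.
Matching on a.venue_id = b.venue_id. A NULL in a compared column never satisfies the condition.
Matched pairs: 2.

(Concert, NULL, 103); (Expo, NULL, 166)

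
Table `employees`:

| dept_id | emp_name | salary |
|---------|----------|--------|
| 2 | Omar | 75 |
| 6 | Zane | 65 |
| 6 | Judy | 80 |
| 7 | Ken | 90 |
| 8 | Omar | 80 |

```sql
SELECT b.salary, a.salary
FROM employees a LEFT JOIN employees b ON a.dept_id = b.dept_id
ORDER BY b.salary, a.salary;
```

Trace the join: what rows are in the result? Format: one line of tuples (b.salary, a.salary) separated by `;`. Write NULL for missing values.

LEFT JOIN keeps every row from `employees a`; unmatched rows get NULL for `employees b`'s columns.
Matching on a.dept_id = b.dept_id.
- a (dept_id=2) pairs with 1 row(s) of b.
- a (dept_id=6) pairs with 2 row(s) of b.
- a (dept_id=6) pairs with 2 row(s) of b.
- a (dept_id=7) pairs with 1 row(s) of b.
- a (dept_id=8) pairs with 1 row(s) of b.
After projecting and ordering:
b.salary | a.salary
65 | 65
65 | 80
75 | 75
80 | 65
80 | 80
80 | 80
90 | 90

(65, 65); (65, 80); (75, 75); (80, 65); (80, 80); (80, 80); (90, 90)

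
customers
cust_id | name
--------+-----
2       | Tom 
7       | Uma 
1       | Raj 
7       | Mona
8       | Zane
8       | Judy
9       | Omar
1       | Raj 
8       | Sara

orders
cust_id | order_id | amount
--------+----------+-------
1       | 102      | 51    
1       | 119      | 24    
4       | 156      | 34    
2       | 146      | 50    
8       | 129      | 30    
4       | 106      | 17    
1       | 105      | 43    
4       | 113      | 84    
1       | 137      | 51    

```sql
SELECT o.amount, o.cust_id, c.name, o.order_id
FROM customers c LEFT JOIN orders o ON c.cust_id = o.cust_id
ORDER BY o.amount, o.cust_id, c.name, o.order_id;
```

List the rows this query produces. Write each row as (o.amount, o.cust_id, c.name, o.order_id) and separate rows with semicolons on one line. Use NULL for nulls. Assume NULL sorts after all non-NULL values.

(24, 1, Raj, 119); (24, 1, Raj, 119); (30, 8, Judy, 129); (30, 8, Sara, 129); (30, 8, Zane, 129); (43, 1, Raj, 105); (43, 1, Raj, 105); (50, 2, Tom, 146); (51, 1, Raj, 102); (51, 1, Raj, 102); (51, 1, Raj, 137); (51, 1, Raj, 137); (NULL, NULL, Mona, NULL); (NULL, NULL, Omar, NULL); (NULL, NULL, Uma, NULL)

LEFT JOIN keeps every row from `customers`; unmatched rows get NULL for `orders`'s columns.
Matching on c.cust_id = o.cust_id.
- c row (cust_id=2): matches 1 o row(s) → 1 output row(s).
- c row (cust_id=7): no match → kept, o columns NULL.
- c row (cust_id=1): matches 4 o row(s) → 4 output row(s).
- c row (cust_id=7): no match → kept, o columns NULL.
- c row (cust_id=8): matches 1 o row(s) → 1 output row(s).
- c row (cust_id=8): matches 1 o row(s) → 1 output row(s).
- c row (cust_id=9): no match → kept, o columns NULL.
- c row (cust_id=1): matches 4 o row(s) → 4 output row(s).
- c row (cust_id=8): matches 1 o row(s) → 1 output row(s).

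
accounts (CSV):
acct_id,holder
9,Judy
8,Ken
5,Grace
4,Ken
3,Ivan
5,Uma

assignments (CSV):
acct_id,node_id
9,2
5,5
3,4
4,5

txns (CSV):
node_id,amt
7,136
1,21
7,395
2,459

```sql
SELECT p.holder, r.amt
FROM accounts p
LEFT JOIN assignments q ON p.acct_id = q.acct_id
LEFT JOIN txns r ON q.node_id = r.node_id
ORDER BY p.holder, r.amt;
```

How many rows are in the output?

Step 1 — p LEFT JOIN q on acct_id → 6 row(s).
Then LEFT JOIN `txns r` on node_id: each of those 6 rows is kept; rows whose q.node_id has no match in r get NULL for r's columns.
Result: 6 row(s).

6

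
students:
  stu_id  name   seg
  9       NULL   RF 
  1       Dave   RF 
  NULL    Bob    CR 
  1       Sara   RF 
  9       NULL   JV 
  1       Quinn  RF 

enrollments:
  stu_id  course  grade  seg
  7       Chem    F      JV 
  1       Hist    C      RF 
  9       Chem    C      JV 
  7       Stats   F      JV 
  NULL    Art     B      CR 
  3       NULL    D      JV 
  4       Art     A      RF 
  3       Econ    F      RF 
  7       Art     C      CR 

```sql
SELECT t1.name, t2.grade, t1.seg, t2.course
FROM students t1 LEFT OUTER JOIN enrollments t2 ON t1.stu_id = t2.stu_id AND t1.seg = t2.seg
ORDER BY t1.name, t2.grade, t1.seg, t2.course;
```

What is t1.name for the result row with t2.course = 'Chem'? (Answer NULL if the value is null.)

LEFT JOIN keeps every row from `students`; unmatched rows get NULL for `enrollments`'s columns.
Matching on t1.stu_id = t2.stu_id AND t1.seg = t2.seg. A NULL in a compared column never satisfies the condition.
Matched pairs: 4; unmatched t1 rows kept: 2.

NULL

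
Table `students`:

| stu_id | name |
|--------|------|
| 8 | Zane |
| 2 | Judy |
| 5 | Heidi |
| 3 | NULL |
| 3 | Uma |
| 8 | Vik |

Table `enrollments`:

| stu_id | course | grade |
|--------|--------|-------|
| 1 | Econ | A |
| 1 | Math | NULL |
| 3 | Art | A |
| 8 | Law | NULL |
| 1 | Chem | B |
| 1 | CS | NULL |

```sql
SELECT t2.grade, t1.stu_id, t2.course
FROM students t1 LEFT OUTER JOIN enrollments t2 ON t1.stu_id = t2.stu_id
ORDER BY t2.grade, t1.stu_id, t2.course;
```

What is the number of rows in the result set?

6

LEFT JOIN keeps every row from `students`; unmatched rows get NULL for `enrollments`'s columns.
Matching on t1.stu_id = t2.stu_id.
- t1 (stu_id=8) pairs with 1 row(s) of t2.
- t1 (stu_id=2) has no partner → padded with NULL.
- t1 (stu_id=5) has no partner → padded with NULL.
- t1 (stu_id=3) pairs with 1 row(s) of t2.
- t1 (stu_id=3) pairs with 1 row(s) of t2.
- t1 (stu_id=8) pairs with 1 row(s) of t2.
Total: 4 matched + 2 padded = 6 rows.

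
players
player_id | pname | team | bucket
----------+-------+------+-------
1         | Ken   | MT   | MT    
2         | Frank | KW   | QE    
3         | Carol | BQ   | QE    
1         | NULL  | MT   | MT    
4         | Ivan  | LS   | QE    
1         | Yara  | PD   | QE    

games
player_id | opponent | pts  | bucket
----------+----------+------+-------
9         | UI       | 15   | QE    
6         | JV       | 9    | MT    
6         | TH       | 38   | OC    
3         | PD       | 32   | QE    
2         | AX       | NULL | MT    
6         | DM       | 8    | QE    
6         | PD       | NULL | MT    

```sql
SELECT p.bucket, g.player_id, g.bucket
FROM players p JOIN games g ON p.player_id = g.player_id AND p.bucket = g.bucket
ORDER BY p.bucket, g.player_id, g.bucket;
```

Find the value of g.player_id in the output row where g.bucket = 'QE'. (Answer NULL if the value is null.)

3

INNER JOIN keeps only pairs where the ON condition holds.
Matching on p.player_id = g.player_id AND p.bucket = g.bucket.
- p row (player_id=1, bucket=MT): no match → dropped.
- p row (player_id=2, bucket=QE): no match → dropped.
- p row (player_id=3, bucket=QE): matches 1 g row(s) → 1 output row(s).
- p row (player_id=1, bucket=MT): no match → dropped.
- p row (player_id=4, bucket=QE): no match → dropped.
- p row (player_id=1, bucket=QE): no match → dropped.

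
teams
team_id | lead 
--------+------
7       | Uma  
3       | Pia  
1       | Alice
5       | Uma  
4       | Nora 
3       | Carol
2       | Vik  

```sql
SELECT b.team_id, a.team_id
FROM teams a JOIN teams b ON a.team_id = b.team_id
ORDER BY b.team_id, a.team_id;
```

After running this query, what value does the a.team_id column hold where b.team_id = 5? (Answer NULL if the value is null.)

INNER JOIN keeps only pairs where the ON condition holds.
Matching on a.team_id = b.team_id.
- a row (team_id=7): matches 1 b row(s) → 1 output row(s).
- a row (team_id=3): matches 2 b row(s) → 2 output row(s).
- a row (team_id=1): matches 1 b row(s) → 1 output row(s).
- a row (team_id=5): matches 1 b row(s) → 1 output row(s).
- a row (team_id=4): matches 1 b row(s) → 1 output row(s).
- a row (team_id=3): matches 2 b row(s) → 2 output row(s).
- a row (team_id=2): matches 1 b row(s) → 1 output row(s).

5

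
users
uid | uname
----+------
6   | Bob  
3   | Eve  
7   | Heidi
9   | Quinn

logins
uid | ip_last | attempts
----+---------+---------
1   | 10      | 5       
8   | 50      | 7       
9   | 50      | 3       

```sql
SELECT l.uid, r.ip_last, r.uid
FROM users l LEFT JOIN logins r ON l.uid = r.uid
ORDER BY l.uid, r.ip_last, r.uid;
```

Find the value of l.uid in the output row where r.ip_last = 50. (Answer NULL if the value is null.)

9

LEFT JOIN keeps every row from `users`; unmatched rows get NULL for `logins`'s columns.
Matching on l.uid = r.uid.
Matched pairs: 1; unmatched l rows kept: 3.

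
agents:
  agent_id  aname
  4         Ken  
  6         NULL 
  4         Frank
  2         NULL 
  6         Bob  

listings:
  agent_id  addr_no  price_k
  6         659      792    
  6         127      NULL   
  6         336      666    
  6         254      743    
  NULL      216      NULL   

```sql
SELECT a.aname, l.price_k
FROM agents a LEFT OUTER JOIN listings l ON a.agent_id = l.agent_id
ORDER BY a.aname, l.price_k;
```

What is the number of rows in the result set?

LEFT JOIN keeps every row from `agents`; unmatched rows get NULL for `listings`'s columns.
Matching on a.agent_id = l.agent_id. A NULL in a compared column never satisfies the condition.
- a[0] agent_id=4 → no match; kept with NULLs on the l side.
- a[1] agent_id=6 → 4 match(es) in l → 4 row(s).
- a[2] agent_id=4 → no match; kept with NULLs on the l side.
- a[3] agent_id=2 → no match; kept with NULLs on the l side.
- a[4] agent_id=6 → 4 match(es) in l → 4 row(s).
Total: 8 matched + 3 padded = 11 rows.

11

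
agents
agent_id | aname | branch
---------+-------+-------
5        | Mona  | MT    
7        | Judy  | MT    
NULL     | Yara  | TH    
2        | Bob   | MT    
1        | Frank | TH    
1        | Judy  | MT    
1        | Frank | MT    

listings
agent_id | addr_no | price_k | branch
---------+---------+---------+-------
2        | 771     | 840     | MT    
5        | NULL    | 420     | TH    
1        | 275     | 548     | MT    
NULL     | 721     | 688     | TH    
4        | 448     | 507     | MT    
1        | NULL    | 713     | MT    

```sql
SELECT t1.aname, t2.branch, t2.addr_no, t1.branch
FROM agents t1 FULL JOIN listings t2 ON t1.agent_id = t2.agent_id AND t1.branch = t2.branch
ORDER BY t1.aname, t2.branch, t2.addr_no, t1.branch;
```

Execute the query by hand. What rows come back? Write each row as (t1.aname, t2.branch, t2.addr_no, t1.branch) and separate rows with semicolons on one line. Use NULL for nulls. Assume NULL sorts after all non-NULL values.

(Bob, MT, 771, MT); (Frank, MT, 275, MT); (Frank, MT, NULL, MT); (Frank, NULL, NULL, TH); (Judy, MT, 275, MT); (Judy, MT, NULL, MT); (Judy, NULL, NULL, MT); (Mona, NULL, NULL, MT); (Yara, NULL, NULL, TH); (NULL, MT, 448, NULL); (NULL, TH, 721, NULL); (NULL, TH, NULL, NULL)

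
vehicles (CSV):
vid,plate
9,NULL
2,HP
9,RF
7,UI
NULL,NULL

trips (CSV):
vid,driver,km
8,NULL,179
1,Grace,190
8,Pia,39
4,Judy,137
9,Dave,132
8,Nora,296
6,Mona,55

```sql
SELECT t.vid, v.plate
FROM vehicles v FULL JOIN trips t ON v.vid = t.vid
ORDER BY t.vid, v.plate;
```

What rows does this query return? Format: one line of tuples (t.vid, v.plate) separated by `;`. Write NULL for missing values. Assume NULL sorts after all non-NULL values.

FULL OUTER JOIN keeps every row from both sides; unmatched rows get NULL for the other side's columns.
Matching on v.vid = t.vid. A NULL in a compared column never satisfies the condition.
Matched pairs: 2; unmatched v rows kept: 3; unmatched t rows kept: 6.

(1, NULL); (4, NULL); (6, NULL); (8, NULL); (8, NULL); (8, NULL); (9, RF); (9, NULL); (NULL, HP); (NULL, UI); (NULL, NULL)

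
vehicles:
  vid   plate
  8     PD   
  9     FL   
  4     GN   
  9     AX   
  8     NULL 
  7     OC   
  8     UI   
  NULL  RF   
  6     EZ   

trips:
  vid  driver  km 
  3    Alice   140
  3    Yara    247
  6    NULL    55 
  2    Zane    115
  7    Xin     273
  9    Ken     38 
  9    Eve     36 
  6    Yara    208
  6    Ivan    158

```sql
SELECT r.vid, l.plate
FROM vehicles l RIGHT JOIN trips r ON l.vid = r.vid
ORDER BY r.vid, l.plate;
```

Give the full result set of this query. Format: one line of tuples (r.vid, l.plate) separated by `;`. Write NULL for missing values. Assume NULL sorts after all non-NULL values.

(2, NULL); (3, NULL); (3, NULL); (6, EZ); (6, EZ); (6, EZ); (7, OC); (9, AX); (9, AX); (9, FL); (9, FL)

RIGHT JOIN keeps every row from `trips`; unmatched rows get NULL for `vehicles`'s columns.
Matching on l.vid = r.vid. A NULL in a compared column never satisfies the condition.
- l[0] vid=8 → no match.
- l[1] vid=9 → 2 match(es) in r → 2 row(s).
- l[2] vid=4 → no match.
- l[3] vid=9 → 2 match(es) in r → 2 row(s).
- l[4] vid=8 → no match.
- l[5] vid=7 → 1 match(es) in r → 1 row(s).
- l[6] vid=8 → no match.
- l[7] vid=NULL → no match.
- l[8] vid=6 → 3 match(es) in r → 3 row(s).
- 3 r row(s) had no l match → kept, l columns NULL.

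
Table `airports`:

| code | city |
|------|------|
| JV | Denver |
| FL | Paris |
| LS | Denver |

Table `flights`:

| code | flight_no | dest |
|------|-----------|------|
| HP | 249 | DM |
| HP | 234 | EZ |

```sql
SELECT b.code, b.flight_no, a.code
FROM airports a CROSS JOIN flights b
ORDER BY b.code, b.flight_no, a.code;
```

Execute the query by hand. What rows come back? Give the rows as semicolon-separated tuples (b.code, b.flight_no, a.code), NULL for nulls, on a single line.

CROSS JOIN pairs every row of `airports` with every row of `flights`: 3 × 2 = 6 rows.
After projecting and ordering:
b.code | b.flight_no | a.code
HP | 234 | FL
HP | 234 | JV
HP | 234 | LS
HP | 249 | FL
HP | 249 | JV
HP | 249 | LS

(HP, 234, FL); (HP, 234, JV); (HP, 234, LS); (HP, 249, FL); (HP, 249, JV); (HP, 249, LS)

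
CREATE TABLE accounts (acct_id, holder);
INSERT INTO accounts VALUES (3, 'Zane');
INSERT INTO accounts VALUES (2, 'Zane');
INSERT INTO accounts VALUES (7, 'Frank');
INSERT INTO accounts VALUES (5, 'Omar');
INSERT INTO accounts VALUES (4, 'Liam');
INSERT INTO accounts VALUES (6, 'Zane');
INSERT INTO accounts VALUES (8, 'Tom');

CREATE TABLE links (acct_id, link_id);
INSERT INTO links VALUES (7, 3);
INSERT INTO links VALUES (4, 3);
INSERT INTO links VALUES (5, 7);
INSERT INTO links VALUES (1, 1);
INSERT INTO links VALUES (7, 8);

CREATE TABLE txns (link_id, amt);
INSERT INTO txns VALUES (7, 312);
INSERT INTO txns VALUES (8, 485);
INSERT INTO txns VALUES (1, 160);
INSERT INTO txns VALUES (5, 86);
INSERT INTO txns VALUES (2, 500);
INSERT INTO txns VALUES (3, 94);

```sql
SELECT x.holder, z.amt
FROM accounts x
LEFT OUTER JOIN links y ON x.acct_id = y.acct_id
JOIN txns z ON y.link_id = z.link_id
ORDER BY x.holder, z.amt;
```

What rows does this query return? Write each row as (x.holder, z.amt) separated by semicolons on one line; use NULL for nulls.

(Frank, 94); (Frank, 485); (Liam, 94); (Omar, 312)

Joins associate left-to-right: accounts LEFT JOIN links on acct_id gives 8 intermediate row(s).
Then INNER JOIN `txns z` on link_id: keep only rows whose y.link_id appears in z.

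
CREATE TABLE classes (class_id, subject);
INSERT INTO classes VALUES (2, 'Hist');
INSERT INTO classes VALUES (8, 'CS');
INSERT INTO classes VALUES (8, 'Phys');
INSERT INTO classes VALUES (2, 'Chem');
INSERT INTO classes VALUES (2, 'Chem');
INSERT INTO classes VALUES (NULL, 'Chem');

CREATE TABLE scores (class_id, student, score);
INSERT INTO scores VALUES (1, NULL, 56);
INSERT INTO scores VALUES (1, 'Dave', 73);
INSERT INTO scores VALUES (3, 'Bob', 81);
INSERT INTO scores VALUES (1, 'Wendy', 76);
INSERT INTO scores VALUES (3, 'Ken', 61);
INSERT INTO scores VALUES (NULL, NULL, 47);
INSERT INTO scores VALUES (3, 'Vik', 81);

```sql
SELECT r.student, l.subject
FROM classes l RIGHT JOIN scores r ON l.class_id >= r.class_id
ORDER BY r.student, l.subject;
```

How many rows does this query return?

22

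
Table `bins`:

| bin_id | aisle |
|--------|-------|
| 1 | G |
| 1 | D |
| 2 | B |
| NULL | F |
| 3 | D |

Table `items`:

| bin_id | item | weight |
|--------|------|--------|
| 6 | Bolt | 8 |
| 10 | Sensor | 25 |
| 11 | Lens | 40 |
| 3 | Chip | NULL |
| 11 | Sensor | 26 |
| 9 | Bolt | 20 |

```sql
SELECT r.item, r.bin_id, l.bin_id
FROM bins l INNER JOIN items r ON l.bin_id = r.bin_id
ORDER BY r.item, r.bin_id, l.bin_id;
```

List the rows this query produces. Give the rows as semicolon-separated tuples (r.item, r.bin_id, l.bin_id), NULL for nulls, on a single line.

(Chip, 3, 3)

INNER JOIN keeps only pairs where the ON condition holds.
Matching on l.bin_id = r.bin_id. A NULL in a compared column never satisfies the condition.
- l[0] bin_id=1 → no match; dropped.
- l[1] bin_id=1 → no match; dropped.
- l[2] bin_id=2 → no match; dropped.
- l[3] bin_id=NULL → no match; dropped.
- l[4] bin_id=3 → 1 match(es) in r → 1 row(s).
After projecting and ordering:
r.item | r.bin_id | l.bin_id
Chip | 3 | 3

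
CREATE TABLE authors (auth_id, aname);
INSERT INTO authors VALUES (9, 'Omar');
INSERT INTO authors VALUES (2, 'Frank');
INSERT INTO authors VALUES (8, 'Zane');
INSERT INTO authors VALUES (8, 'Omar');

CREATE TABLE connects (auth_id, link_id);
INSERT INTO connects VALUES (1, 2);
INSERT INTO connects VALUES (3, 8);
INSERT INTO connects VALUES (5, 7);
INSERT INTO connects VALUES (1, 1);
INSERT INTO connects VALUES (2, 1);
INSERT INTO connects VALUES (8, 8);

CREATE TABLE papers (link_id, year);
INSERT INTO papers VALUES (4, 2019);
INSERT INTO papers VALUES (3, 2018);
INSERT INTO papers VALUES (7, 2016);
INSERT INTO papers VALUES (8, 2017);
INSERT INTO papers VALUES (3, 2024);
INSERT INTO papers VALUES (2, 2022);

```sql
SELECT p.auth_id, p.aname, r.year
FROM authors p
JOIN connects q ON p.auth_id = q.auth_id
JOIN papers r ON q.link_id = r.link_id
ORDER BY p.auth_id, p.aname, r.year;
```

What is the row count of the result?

Joins associate left-to-right: authors INNER JOIN connects on auth_id gives 3 intermediate row(s).
Then INNER JOIN `papers r` on link_id: keep only rows whose q.link_id appears in r.
Result: 2 row(s).

2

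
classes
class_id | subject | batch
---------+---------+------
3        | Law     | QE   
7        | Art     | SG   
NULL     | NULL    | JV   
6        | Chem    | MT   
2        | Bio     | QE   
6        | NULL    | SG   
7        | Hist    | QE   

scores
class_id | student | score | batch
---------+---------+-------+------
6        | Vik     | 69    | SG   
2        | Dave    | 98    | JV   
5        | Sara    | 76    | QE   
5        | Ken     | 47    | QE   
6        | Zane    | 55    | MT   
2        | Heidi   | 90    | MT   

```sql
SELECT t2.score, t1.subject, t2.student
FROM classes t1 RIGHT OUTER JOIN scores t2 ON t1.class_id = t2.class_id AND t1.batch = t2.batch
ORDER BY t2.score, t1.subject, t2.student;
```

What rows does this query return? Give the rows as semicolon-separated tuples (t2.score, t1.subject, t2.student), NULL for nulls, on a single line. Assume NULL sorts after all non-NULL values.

(47, NULL, Ken); (55, Chem, Zane); (69, NULL, Vik); (76, NULL, Sara); (90, NULL, Heidi); (98, NULL, Dave)

RIGHT JOIN keeps every row from `scores`; unmatched rows get NULL for `classes`'s columns.
Matching on t1.class_id = t2.class_id AND t1.batch = t2.batch. A NULL in a compared column never satisfies the condition.
- t1 (class_id=3, batch=QE) has no partner in t2.
- t1 (class_id=7, batch=SG) has no partner in t2.
- t1 (class_id=NULL, batch=JV) has no partner in t2.
- t1 (class_id=6, batch=MT) pairs with 1 row(s) of t2.
- t1 (class_id=2, batch=QE) has no partner in t2.
- t1 (class_id=6, batch=SG) pairs with 1 row(s) of t2.
- t1 (class_id=7, batch=QE) has no partner in t2.
- 4 t2 row(s) had no t1 match → kept, t1 columns NULL.
After projecting and ordering:
t2.score | t1.subject | t2.student
47 | NULL | Ken
55 | Chem | Zane
69 | NULL | Vik
76 | NULL | Sara
90 | NULL | Heidi
98 | NULL | Dave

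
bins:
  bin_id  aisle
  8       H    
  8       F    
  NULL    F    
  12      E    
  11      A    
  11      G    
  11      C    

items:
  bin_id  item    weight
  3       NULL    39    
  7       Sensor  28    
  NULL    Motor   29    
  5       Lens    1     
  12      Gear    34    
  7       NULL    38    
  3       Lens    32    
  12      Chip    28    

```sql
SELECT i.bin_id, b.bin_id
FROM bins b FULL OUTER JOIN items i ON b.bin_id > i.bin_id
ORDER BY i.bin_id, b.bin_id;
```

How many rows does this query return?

34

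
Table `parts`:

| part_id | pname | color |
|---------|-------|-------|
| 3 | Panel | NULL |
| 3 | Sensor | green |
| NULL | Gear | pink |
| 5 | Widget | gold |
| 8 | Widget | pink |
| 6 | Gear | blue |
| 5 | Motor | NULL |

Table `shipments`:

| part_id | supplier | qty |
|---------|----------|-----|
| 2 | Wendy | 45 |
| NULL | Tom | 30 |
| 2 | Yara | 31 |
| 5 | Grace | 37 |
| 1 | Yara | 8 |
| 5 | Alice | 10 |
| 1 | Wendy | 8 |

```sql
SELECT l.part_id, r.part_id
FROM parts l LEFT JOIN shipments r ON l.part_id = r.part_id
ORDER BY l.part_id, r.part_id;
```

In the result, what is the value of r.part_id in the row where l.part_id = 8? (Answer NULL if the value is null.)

NULL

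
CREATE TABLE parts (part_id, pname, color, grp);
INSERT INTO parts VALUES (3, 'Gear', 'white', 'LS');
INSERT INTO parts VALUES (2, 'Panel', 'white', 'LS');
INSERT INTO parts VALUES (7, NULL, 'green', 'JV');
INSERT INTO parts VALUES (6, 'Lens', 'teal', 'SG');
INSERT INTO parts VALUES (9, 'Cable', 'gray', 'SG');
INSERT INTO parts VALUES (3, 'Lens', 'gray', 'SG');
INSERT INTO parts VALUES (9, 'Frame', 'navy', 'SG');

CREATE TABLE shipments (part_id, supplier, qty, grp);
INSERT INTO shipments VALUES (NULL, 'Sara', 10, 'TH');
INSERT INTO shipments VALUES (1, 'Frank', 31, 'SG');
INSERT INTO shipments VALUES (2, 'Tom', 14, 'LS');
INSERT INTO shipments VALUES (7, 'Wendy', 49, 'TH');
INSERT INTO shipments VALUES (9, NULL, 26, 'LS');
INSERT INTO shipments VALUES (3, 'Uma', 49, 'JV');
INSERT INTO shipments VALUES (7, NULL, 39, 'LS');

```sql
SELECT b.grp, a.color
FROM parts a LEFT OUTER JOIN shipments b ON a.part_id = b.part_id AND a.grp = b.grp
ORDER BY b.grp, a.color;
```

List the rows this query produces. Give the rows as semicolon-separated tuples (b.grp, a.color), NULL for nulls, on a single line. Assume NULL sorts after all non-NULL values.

LEFT JOIN keeps every row from `parts`; unmatched rows get NULL for `shipments`'s columns.
Matching on a.part_id = b.part_id AND a.grp = b.grp. A NULL in a compared column never satisfies the condition.
- part_id=3, grp=LS: no b row matches, row kept with b columns NULL.
- part_id=2, grp=LS: 1 matching b row(s), so 1 row(s) emitted.
- part_id=7, grp=JV: no b row matches, row kept with b columns NULL.
- part_id=6, grp=SG: no b row matches, row kept with b columns NULL.
- part_id=9, grp=SG: no b row matches, row kept with b columns NULL.
- part_id=3, grp=SG: no b row matches, row kept with b columns NULL.
- part_id=9, grp=SG: no b row matches, row kept with b columns NULL.
After projecting and ordering:
b.grp | a.color
LS | white
NULL | gray
NULL | gray
NULL | green
NULL | navy
NULL | teal
NULL | white

(LS, white); (NULL, gray); (NULL, gray); (NULL, green); (NULL, navy); (NULL, teal); (NULL, white)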